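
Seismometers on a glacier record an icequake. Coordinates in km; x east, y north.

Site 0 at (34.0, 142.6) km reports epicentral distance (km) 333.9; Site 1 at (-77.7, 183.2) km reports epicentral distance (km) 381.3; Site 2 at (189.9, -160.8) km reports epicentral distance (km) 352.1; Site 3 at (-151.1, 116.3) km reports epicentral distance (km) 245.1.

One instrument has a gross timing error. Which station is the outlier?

Site 1

Solve using three stations at a time. Using Site 0, Site 2, Site 3 (subtract circle equations pairwise → linear system) gives (x, y) ≈ (-160.8, -128.7).
Distances from that point to each station vs reported:
  Site 0: calculated 333.9 vs reported 333.9 → residual 0.0 km
  Site 1: calculated 322.7 vs reported 381.3 → residual 58.6 km
  Site 2: calculated 352.1 vs reported 352.1 → residual 0.0 km
  Site 3: calculated 245.1 vs reported 245.1 → residual 0.0 km
Site 0, Site 2, Site 3 are mutually consistent (residuals ≈ 0); Site 1 is off by 58.6 km.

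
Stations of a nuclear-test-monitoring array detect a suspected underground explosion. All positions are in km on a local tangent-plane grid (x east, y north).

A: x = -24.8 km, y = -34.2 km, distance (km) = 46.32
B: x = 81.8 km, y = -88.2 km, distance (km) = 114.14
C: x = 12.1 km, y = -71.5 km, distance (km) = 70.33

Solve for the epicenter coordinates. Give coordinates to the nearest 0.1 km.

(7.8, -1.3)

Circle about each station: (x + 24.8)² + (y + 34.2)² = 46.32²; (x − 81.8)² + (y + 88.2)² = 114.14²; (x − 12.1)² + (y + 71.5)² = 70.33².
Subtracting the A equation from the B and C equations removes the quadratic terms:
213.2 x − 108.0 y = 1803.40
73.8 x − 74.6 y = 673.21
Solving the 2×2 system: x ≈ 7.8, y ≈ -1.3 km.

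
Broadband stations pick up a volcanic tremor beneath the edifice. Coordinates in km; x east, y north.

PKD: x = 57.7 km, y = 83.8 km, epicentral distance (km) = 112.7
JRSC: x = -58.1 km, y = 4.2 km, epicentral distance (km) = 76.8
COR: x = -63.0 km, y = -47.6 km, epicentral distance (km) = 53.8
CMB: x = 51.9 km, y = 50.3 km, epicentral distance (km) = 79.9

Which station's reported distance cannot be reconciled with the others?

Solve using three stations at a time. Using PKD, JRSC, CMB (subtract circle equations pairwise → linear system) gives (x, y) ≈ (14.6, -20.3).
Distances from that point to each station vs reported:
  PKD: calculated 112.6 vs reported 112.7 → residual 0.1 km
  JRSC: calculated 76.7 vs reported 76.8 → residual 0.1 km
  COR: calculated 82.3 vs reported 53.8 → residual 28.5 km
  CMB: calculated 79.8 vs reported 79.9 → residual 0.1 km
PKD, JRSC, CMB are mutually consistent (residuals ≈ 0); COR is off by 28.5 km.

COR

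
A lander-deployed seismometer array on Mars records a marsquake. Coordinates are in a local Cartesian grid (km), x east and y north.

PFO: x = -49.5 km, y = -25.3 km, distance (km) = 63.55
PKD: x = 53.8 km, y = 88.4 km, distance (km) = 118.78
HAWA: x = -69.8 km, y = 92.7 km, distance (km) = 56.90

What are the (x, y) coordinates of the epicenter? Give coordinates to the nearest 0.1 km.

x ≈ -53.8 km, y ≈ 38.1 km

Circle about each station: (x + 49.5)² + (y + 25.3)² = 63.55²; (x − 53.8)² + (y − 88.4)² = 118.78²; (x + 69.8)² + (y − 92.7)² = 56.90².
Subtracting the PFO equation from the PKD and HAWA equations removes the quadratic terms:
206.6 x + 227.4 y = -2451.43
-40.6 x + 236.0 y = 11175.98
Solving the 2×2 system: x ≈ -53.8, y ≈ 38.1 km.
Check against PFO (with the unrounded x, y): √((x + 49.5)²+(y + 25.3)²) = 63.55 ≈ 63.55 km. ✓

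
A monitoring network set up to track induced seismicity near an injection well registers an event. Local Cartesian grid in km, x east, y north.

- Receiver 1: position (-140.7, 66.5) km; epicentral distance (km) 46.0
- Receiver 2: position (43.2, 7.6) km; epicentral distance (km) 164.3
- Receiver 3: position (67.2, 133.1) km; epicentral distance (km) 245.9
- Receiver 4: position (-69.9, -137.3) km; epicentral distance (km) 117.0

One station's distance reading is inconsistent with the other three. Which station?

Solve using three stations at a time. Using Receiver 2, Receiver 3, Receiver 4 (subtract circle equations pairwise → linear system) gives (x, y) ≈ (-116.6, -30.1).
Distances from that point to each station vs reported:
  Receiver 1: calculated 99.6 vs reported 46.0 → residual 53.6 km
  Receiver 2: calculated 164.2 vs reported 164.3 → residual 0.1 km
  Receiver 3: calculated 245.9 vs reported 245.9 → residual 0.0 km
  Receiver 4: calculated 116.9 vs reported 117.0 → residual 0.1 km
Receiver 2, Receiver 3, Receiver 4 are mutually consistent (residuals ≈ 0); Receiver 1 is off by 53.6 km.

Receiver 1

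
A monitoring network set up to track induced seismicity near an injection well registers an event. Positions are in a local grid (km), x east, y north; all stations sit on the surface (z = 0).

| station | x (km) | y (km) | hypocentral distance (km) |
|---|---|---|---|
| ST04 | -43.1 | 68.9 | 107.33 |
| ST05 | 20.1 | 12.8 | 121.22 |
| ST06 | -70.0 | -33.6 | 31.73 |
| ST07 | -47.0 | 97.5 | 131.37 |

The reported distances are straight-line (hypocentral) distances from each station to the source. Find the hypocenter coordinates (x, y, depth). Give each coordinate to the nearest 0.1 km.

(-94.0, -23.8, 18.3)

Each station gives a sphere (x−x_i)² + (y−y_i)² + z² = d_i² (stations at z=0).
Subtracting the ST04 sphere from ST05 and ST06: z² cancels, leaving linear equations in x and y:
126.4 x − 112.2 y = -9211.53
-53.8 x − 205.0 y = 9937.08
Solving: x ≈ -94.005, y ≈ -23.803 km (keep extra digits for the depth step; rounded: -94.0, -23.8).
Then from the ST04 sphere: z² = 107.33² − (x + 43.1)² − (y − 68.9)² with x = -94.005, y = -23.803, so z ≈ 18.291 ≈ 18.3 km.
Check against ST07 (with the unrounded solution): distance 131.37 ≈ 131.37 km. ✓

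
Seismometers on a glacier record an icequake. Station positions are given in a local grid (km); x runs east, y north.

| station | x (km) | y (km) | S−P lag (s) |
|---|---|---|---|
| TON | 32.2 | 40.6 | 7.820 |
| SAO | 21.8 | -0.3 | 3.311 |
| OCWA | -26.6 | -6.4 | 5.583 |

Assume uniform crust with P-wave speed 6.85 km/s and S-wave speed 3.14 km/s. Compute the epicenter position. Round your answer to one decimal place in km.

Distance from S−P lag: d = Δt · v_P v_S / (v_P − v_S) = Δt · (6.85·3.14)/(6.85−3.14) ≈ 5.7976·Δt.
So d_TON = 45.34, d_SAO = 19.20, d_OCWA = 32.37 km.
Circle about each station: (x − 32.2)² + (y − 40.6)² = 45.34²; (x − 21.8)² + (y + 0.3)² = 19.20²; (x + 26.6)² + (y + 6.4)² = 32.37².
Subtracting pairs of circle equations eliminates x²+y² and gives linear equations (the radical axes):
-20.8 x − 81.8 y = -522.79
-117.6 x − 94.0 y = -928.78
Solving the 2×2 system: x ≈ 3.5, y ≈ 5.5 km.

(3.5, 5.5)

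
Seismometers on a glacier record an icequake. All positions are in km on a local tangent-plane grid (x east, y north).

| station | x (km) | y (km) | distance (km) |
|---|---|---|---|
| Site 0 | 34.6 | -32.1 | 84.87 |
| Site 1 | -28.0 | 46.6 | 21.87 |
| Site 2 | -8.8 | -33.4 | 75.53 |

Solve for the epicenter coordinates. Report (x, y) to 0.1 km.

x ≈ -6.6 km, y ≈ 42.1 km

Circle about each station: (x − 34.6)² + (y + 32.1)² = 84.87²; (x + 28.0)² + (y − 46.6)² = 21.87²; (x + 8.8)² + (y + 33.4)² = 75.53².
Subtracting the Site 0 equation from the Site 1 and Site 2 equations removes the quadratic terms:
-125.2 x + 157.4 y = 7452.61
-86.8 x − 2.6 y = 463.57
Solving the 2×2 system: x ≈ -6.6, y ≈ 42.1 km.
Check against Site 0 (with the unrounded x, y): √((x − 34.6)²+(y + 32.1)²) = 84.87 ≈ 84.87 km. ✓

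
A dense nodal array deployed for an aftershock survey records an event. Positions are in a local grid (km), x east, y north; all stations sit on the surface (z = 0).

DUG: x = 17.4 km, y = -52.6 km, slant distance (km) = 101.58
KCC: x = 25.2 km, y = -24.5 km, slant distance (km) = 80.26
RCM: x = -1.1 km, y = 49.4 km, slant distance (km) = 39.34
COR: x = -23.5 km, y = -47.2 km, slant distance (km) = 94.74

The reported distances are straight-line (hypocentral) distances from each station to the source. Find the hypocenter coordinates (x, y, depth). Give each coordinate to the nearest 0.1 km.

x ≈ -7.8 km, y ≈ 38.5 km, depth ≈ 37.2 km

Each station gives a sphere (x−x_i)² + (y−y_i)² + z² = d_i² (stations at z=0).
Subtracting the DUG sphere from KCC and RCM: z² cancels, leaving linear equations in x and y:
15.6 x + 56.2 y = 2042.60
-37.0 x + 204.0 y = 8142.91
Solving: x ≈ -7.781, y ≈ 38.505 km (keep extra digits for the depth step; rounded: -7.8, 38.5).
Then from the DUG sphere: z² = 101.58² − (x − 17.4)² − (y + 52.6)² with x = -7.781, y = 38.505, so z ≈ 37.206 ≈ 37.2 km.
Check against COR (with the unrounded solution): distance 94.75 ≈ 94.74 km. ✓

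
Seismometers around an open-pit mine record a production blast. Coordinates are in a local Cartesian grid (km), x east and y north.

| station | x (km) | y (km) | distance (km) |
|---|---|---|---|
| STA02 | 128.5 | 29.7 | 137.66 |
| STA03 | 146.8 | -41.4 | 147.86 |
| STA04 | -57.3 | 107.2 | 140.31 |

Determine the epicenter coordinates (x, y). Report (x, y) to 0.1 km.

Circle about each station: (x − 128.5)² + (y − 29.7)² = 137.66²; (x − 146.8)² + (y + 41.4)² = 147.86²; (x + 57.3)² + (y − 107.2)² = 140.31².
Subtracting pairs of circle equations eliminates x²+y² and gives linear equations (the radical axes):
36.6 x − 142.2 y = 2957.56
-371.6 x + 155.0 y = -3355.83
Solving the 2×2 system: x ≈ 0.4, y ≈ -20.7 km.

0.4 km east, -20.7 km north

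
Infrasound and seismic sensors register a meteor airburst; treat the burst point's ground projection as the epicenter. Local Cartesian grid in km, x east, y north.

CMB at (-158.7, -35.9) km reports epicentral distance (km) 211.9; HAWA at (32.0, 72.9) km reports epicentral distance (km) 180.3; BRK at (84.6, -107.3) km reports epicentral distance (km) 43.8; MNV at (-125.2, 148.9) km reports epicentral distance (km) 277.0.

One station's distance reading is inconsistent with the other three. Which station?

MNV

Solve using three stations at a time. Using CMB, HAWA, BRK (subtract circle equations pairwise → linear system) gives (x, y) ≈ (40.8, -107.2).
Distances from that point to each station vs reported:
  CMB: calculated 211.9 vs reported 211.9 → residual 0.0 km
  HAWA: calculated 180.3 vs reported 180.3 → residual 0.0 km
  BRK: calculated 43.8 vs reported 43.8 → residual 0.0 km
  MNV: calculated 305.2 vs reported 277.0 → residual 28.2 km
CMB, HAWA, BRK are mutually consistent (residuals ≈ 0); MNV is off by 28.2 km.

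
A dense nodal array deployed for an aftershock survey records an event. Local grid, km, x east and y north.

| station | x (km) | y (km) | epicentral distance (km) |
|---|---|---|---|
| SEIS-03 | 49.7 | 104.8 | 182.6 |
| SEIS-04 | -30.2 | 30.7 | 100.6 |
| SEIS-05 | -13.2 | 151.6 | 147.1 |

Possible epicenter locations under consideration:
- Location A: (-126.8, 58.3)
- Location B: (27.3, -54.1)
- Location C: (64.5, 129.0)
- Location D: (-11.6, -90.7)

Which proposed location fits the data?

For each candidate, compare |candidate − station| to the reported distance:
Location A: residuals SEIS-03 0.1, SEIS-04 0.1, SEIS-05 0.1 → max 0.1 km
Location B: residuals SEIS-03 22.1, SEIS-04 1.9, SEIS-05 62.5 → max 62.5 km
Location C: residuals SEIS-03 154.2, SEIS-04 35.9, SEIS-05 66.2 → max 154.2 km
Location D: residuals SEIS-03 22.3, SEIS-04 22.2, SEIS-05 95.2 → max 95.2 km
Only Location A has all residuals ≈ 0.

Location A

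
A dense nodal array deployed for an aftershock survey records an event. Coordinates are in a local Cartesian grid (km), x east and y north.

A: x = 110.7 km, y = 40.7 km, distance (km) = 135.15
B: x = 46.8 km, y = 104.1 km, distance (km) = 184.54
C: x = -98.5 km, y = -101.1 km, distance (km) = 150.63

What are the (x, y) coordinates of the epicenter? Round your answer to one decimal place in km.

x ≈ 50.7 km, y ≈ -80.4 km

Circle about each station: (x − 110.7)² + (y − 40.7)² = 135.15²; (x − 46.8)² + (y − 104.1)² = 184.54²; (x + 98.5)² + (y + 101.1)² = 150.63².
Subtracting pairs of circle equations eliminates x²+y² and gives linear equations (the radical axes):
-127.8 x + 126.8 y = -16673.42
-418.4 x − 283.6 y = 1588.61
Solving the 2×2 system: x ≈ 50.7, y ≈ -80.4 km.
Check against A (with the unrounded x, y): √((x − 110.7)²+(y − 40.7)²) = 135.15 ≈ 135.15 km. ✓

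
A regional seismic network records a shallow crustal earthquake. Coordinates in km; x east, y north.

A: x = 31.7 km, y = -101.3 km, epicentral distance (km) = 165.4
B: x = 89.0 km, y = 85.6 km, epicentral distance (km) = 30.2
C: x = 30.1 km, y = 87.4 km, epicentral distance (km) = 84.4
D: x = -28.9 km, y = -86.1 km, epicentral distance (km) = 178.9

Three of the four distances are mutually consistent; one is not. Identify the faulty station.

Solve using three stations at a time. Using A, B, D (subtract circle equations pairwise → linear system) gives (x, y) ≈ (77.7, 57.6).
Distances from that point to each station vs reported:
  A: calculated 165.4 vs reported 165.4 → residual 0.0 km
  B: calculated 30.2 vs reported 30.2 → residual 0.0 km
  C: calculated 56.2 vs reported 84.4 → residual 28.2 km
  D: calculated 178.9 vs reported 178.9 → residual 0.0 km
A, B, D are mutually consistent (residuals ≈ 0); C is off by 28.2 km.

C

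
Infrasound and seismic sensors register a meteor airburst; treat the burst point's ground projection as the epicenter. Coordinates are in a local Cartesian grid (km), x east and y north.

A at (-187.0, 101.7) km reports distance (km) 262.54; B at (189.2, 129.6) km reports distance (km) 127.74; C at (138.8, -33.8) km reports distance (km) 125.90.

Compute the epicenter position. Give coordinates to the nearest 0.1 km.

(74.1, 74.2)

Circle about each station: (x + 187.0)² + (y − 101.7)² = 262.54²; (x − 189.2)² + (y − 129.6)² = 127.74²; (x − 138.8)² + (y + 33.8)² = 125.90².
Subtracting pairs of circle equations eliminates x²+y² and gives linear equations (the radical axes):
752.4 x + 55.8 y = 59890.65
651.6 x − 271.0 y = 28172.43
Solving the 2×2 system: x ≈ 74.1, y ≈ 74.2 km.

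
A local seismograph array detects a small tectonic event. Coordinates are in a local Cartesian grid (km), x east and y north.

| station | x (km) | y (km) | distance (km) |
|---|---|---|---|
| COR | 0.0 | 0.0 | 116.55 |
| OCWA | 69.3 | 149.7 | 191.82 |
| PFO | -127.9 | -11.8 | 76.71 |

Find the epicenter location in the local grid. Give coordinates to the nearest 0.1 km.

Circle about each station: x² + y² = 116.55²; (x − 69.3)² + (y − 149.7)² = 191.82²; (x + 127.9)² + (y + 11.8)² = 76.71².
Subtracting pairs of circle equations eliminates x²+y² and gives linear equations (the radical axes):
138.6 x + 299.4 y = 4001.57
-255.8 x − 23.6 y = 24197.13
Solving the 2×2 system: x ≈ -100.1, y ≈ 59.7 km.

-100.1 km east, 59.7 km north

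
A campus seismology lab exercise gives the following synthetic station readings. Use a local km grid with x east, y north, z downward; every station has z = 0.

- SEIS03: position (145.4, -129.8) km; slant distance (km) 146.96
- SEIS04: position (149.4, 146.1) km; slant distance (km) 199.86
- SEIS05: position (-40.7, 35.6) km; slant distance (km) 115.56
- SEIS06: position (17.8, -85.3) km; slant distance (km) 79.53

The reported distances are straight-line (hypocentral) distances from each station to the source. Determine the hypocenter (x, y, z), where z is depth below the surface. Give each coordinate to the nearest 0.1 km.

Each station gives a sphere (x−x_i)² + (y−y_i)² + z² = d_i² (stations at z=0).
Subtracting the SEIS03 sphere from SEIS04 and SEIS05: z² cancels, leaving linear equations in x and y:
8.0 x + 551.8 y = -12670.41
-372.2 x + 330.8 y = -26822.22
Solving: x ≈ 50.999, y ≈ -23.701 km (keep extra digits for the depth step; rounded: 51.0, -23.7).
Then from the SEIS03 sphere: z² = 146.96² − (x − 145.4)² − (y + 129.8)² with x = 50.999, y = -23.701, so z ≈ 37.798 ≈ 37.8 km.
Check against SEIS06 (with the unrounded solution): distance 79.53 ≈ 79.53 km. ✓

x ≈ 51.0 km, y ≈ -23.7 km, depth ≈ 37.8 km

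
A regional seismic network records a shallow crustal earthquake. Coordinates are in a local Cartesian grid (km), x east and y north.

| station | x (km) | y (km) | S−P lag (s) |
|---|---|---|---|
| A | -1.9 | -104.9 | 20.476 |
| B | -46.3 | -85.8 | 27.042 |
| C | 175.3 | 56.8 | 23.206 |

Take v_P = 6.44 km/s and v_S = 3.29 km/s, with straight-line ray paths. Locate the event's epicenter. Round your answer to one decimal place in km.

Distance from S−P lag: d = Δt · v_P v_S / (v_P − v_S) = Δt · (6.44·3.29)/(6.44−3.29) ≈ 6.7262·Δt.
So d_A = 137.73, d_B = 181.89, d_C = 156.09 km.
Circle about each station: (x + 1.9)² + (y + 104.9)² = 137.73²; (x + 46.3)² + (y + 85.8)² = 181.89²; (x − 175.3)² + (y − 56.8)² = 156.09².
Subtracting the A equation from the B and C equations removes the quadratic terms:
-88.8 x + 38.2 y = -15616.71
354.4 x + 323.4 y = 17554.17
Solving the 2×2 system: x ≈ 135.4, y ≈ -94.1 km.
Check against A (with the unrounded x, y): √((x + 1.9)²+(y + 104.9)²) = 137.71 ≈ 137.73 km. ✓

x ≈ 135.4 km, y ≈ -94.1 km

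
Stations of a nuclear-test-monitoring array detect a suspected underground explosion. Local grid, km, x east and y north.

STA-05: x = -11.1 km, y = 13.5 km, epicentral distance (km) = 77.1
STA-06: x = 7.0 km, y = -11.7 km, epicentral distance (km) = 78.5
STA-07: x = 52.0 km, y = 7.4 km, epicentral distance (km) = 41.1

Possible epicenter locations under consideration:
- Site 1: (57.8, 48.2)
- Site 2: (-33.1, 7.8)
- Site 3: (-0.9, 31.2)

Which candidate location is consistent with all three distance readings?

Site 1

For each candidate, compare |candidate − station| to the reported distance:
Site 1: residuals STA-05 0.0, STA-06 0.0, STA-07 0.1 → max 0.1 km
Site 2: residuals STA-05 54.4, STA-06 33.9, STA-07 44.0 → max 54.4 km
Site 3: residuals STA-05 56.7, STA-06 34.9, STA-07 16.9 → max 56.7 km
Only Site 1 has all residuals ≈ 0.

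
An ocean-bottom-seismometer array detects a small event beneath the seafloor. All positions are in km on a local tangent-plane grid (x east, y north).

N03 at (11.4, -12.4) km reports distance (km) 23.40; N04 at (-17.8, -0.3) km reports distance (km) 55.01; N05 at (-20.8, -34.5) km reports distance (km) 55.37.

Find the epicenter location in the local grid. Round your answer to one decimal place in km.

(33.0, -21.4)

Circle about each station: (x − 11.4)² + (y + 12.4)² = 23.40²; (x + 17.8)² + (y + 0.3)² = 55.01²; (x + 20.8)² + (y + 34.5)² = 55.37².
Subtracting the N03 equation from the N04 and N05 equations removes the quadratic terms:
-58.4 x + 24.2 y = -2445.33
-64.4 x − 44.2 y = -1179.11
Solving the 2×2 system: x ≈ 33.0, y ≈ -21.4 km.
Check against N03 (with the unrounded x, y): √((x − 11.4)²+(y + 12.4)²) = 23.40 ≈ 23.40 km. ✓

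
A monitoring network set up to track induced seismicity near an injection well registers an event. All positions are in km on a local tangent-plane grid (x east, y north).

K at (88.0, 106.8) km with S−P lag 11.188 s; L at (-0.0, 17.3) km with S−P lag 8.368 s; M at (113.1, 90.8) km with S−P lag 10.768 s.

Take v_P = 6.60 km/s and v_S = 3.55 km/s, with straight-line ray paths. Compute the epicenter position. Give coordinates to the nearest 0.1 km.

(63.9, 24.3)

Distance from S−P lag: d = Δt · v_P v_S / (v_P − v_S) = Δt · (6.60·3.55)/(6.60−3.55) ≈ 7.6820·Δt.
So d_K = 85.95, d_L = 64.28, d_M = 82.72 km.
Circle about each station: (x − 88.0)² + (y − 106.8)² = 85.95²; x² + (y − 17.3)² = 64.28²; (x − 113.1)² + (y − 90.8)² = 82.72².
Subtracting pairs of circle equations eliminates x²+y² and gives linear equations (the radical axes):
-176.0 x − 179.0 y = -15595.47
50.2 x − 32.0 y = 2430.81
Solving the 2×2 system: x ≈ 63.9, y ≈ 24.3 km.
Check against K (with the unrounded x, y): √((x − 88.0)²+(y − 106.8)²) = 85.96 ≈ 85.95 km. ✓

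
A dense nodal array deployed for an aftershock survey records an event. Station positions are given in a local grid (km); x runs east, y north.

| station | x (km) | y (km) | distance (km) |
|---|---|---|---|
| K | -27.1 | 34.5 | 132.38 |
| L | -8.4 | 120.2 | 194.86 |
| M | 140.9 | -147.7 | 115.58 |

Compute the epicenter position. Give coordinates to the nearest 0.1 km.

Circle about each station: (x + 27.1)² + (y − 34.5)² = 132.38²; (x + 8.4)² + (y − 120.2)² = 194.86²; (x − 140.9)² + (y + 147.7)² = 115.58².
Subtracting the K equation from the L and M equations removes the quadratic terms:
37.4 x + 171.4 y = -7852.02
336.0 x − 364.4 y = 43909.17
Solving the 2×2 system: x ≈ 65.5, y ≈ -60.1 km.

(65.5, -60.1)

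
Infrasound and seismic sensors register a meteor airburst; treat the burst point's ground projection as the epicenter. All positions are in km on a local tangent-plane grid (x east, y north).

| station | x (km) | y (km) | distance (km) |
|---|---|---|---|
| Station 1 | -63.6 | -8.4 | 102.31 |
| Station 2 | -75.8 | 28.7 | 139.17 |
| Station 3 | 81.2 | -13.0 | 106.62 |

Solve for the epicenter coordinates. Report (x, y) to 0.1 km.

x ≈ 3.3 km, y ≈ -85.8 km

Circle about each station: (x + 63.6)² + (y + 8.4)² = 102.31²; (x + 75.8)² + (y − 28.7)² = 139.17²; (x − 81.2)² + (y + 13.0)² = 106.62².
Subtracting the Station 1 equation from the Station 2 and Station 3 equations removes the quadratic terms:
-24.4 x + 74.2 y = -6447.14
289.6 x − 9.2 y = 1746.43
Solving the 2×2 system: x ≈ 3.3, y ≈ -85.8 km.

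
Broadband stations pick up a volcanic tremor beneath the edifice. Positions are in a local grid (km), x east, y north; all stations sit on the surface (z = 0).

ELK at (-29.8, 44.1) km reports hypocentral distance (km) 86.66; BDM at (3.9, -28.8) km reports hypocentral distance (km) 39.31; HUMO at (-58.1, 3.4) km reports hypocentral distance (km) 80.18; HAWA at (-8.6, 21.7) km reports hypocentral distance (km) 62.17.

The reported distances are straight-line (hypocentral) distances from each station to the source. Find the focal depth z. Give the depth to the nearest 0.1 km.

Each station gives a sphere (x−x_i)² + (y−y_i)² + z² = d_i² (stations at z=0).
Subtracting the ELK sphere from BDM and HUMO: z² cancels, leaving linear equations in x and y:
67.4 x − 145.8 y = 3976.48
-56.6 x − 81.4 y = 1635.44
Solving: x ≈ 6.204, y ≈ -24.405 km (keep extra digits for the depth step; rounded: 6.2, -24.4).
Then from the ELK sphere: z² = 86.66² − (x + 29.8)² − (y − 44.1)² with x = 6.204, y = -24.405, so z ≈ 38.997 ≈ 39.0 km.

39.0 km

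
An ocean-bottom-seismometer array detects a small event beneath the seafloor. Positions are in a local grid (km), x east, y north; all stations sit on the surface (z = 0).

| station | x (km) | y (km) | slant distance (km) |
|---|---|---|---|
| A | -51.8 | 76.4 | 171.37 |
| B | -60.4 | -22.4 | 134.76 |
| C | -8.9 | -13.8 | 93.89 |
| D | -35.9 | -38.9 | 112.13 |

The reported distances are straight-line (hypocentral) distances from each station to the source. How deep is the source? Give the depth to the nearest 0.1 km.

Each station gives a sphere (x−x_i)² + (y−y_i)² + z² = d_i² (stations at z=0).
Subtracting the A sphere from B and C: z² cancels, leaving linear equations in x and y:
-17.2 x − 197.6 y = 6837.14
85.8 x − 180.4 y = 12301.79
Solving: x ≈ 59.701, y ≈ -39.798 km (keep extra digits for the depth step; rounded: 59.7, -39.8).
Then from the A sphere: z² = 171.37² − (x + 51.8)² − (y − 76.4)² with x = 59.701, y = -39.798, so z ≈ 58.594 ≈ 58.6 km.

depth ≈ 58.6 km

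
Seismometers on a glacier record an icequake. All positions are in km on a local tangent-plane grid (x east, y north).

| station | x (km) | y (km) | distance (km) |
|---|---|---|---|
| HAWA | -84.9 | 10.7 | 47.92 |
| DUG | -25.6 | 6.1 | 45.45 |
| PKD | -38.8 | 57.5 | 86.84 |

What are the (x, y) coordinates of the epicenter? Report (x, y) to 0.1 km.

Circle about each station: (x + 84.9)² + (y − 10.7)² = 47.92²; (x + 25.6)² + (y − 6.1)² = 45.45²; (x + 38.8)² + (y − 57.5)² = 86.84².
Subtracting pairs of circle equations eliminates x²+y² and gives linear equations (the radical axes):
118.6 x − 9.2 y = -6399.31
92.2 x + 93.6 y = -7755.67
Solving the 2×2 system: x ≈ -56.1, y ≈ -27.6 km.
Check against HAWA (with the unrounded x, y): √((x + 84.9)²+(y − 10.7)²) = 47.92 ≈ 47.92 km. ✓

-56.1 km east, -27.6 km north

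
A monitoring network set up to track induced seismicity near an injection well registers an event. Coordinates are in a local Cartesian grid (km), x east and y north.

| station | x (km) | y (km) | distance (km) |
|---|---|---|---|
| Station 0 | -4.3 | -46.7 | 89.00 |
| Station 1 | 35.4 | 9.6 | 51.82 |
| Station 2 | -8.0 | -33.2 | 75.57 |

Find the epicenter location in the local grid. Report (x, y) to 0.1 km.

x ≈ -4.8 km, y ≈ 42.3 km

Circle about each station: (x + 4.3)² + (y + 46.7)² = 89.00²; (x − 35.4)² + (y − 9.6)² = 51.82²; (x + 8.0)² + (y + 33.2)² = 75.57².
Subtracting the Station 0 equation from the Station 1 and Station 2 equations removes the quadratic terms:
79.4 x + 112.6 y = 4381.63
-7.4 x + 27.0 y = 1177.04
Solving the 2×2 system: x ≈ -4.8, y ≈ 42.3 km.
Check against Station 0 (with the unrounded x, y): √((x + 4.3)²+(y + 46.7)²) = 88.99 ≈ 89.00 km. ✓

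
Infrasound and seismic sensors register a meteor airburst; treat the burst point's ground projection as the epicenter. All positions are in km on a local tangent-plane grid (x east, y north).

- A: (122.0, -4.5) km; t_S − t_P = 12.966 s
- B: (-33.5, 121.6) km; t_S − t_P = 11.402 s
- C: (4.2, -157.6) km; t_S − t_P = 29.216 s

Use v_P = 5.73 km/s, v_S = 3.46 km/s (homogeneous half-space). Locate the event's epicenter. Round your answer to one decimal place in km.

Distance from S−P lag: d = Δt · v_P v_S / (v_P − v_S) = Δt · (5.73·3.46)/(5.73−3.46) ≈ 8.7338·Δt.
So d_A = 113.24, d_B = 99.58, d_C = 255.17 km.
Circle about each station: (x − 122.0)² + (y + 4.5)² = 113.24²; (x + 33.5)² + (y − 121.6)² = 99.58²; (x − 4.2)² + (y + 157.6)² = 255.17².
Subtracting pairs of circle equations eliminates x²+y² and gives linear equations (the radical axes):
-311.0 x + 252.2 y = 3911.68
-235.6 x − 306.2 y = -42337.28
Solving the 2×2 system: x ≈ 61.3, y ≈ 91.1 km.

x ≈ 61.3 km, y ≈ 91.1 km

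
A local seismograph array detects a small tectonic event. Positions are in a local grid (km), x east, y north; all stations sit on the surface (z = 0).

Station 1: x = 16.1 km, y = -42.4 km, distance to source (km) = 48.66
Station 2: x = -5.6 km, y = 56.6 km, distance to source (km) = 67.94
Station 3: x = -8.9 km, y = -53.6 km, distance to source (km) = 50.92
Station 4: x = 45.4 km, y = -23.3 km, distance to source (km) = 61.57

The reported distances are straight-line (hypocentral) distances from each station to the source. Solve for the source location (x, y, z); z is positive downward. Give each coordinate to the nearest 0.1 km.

Each station gives a sphere (x−x_i)² + (y−y_i)² + z² = d_i² (stations at z=0).
Subtracting the Station 1 sphere from Station 2 and Station 3: z² cancels, leaving linear equations in x and y:
-43.4 x + 198.0 y = -1070.10
-50.0 x − 22.4 y = 670.15
Solving: x ≈ -10.000, y ≈ -7.596 km (keep extra digits for the depth step; rounded: -10.0, -7.6).
Then from the Station 1 sphere: z² = 48.66² − (x − 16.1)² − (y + 42.4)² with x = -10.000, y = -7.596, so z ≈ 21.801 ≈ 21.8 km.

x ≈ -10.0 km, y ≈ -7.6 km, depth ≈ 21.8 km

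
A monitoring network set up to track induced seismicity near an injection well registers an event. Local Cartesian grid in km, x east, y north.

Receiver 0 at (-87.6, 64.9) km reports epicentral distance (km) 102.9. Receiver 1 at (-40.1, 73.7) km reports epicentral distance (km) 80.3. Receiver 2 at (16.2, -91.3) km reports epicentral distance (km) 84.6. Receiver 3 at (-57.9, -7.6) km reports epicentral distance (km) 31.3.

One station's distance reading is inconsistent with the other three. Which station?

Receiver 1

Solve using three stations at a time. Using Receiver 0, Receiver 2, Receiver 3 (subtract circle equations pairwise → linear system) gives (x, y) ≈ (-28.9, -19.6).
Distances from that point to each station vs reported:
  Receiver 0: calculated 102.9 vs reported 102.9 → residual 0.0 km
  Receiver 1: calculated 94.0 vs reported 80.3 → residual 13.7 km
  Receiver 2: calculated 84.7 vs reported 84.6 → residual 0.1 km
  Receiver 3: calculated 31.4 vs reported 31.3 → residual 0.1 km
Receiver 0, Receiver 2, Receiver 3 are mutually consistent (residuals ≈ 0); Receiver 1 is off by 13.7 km.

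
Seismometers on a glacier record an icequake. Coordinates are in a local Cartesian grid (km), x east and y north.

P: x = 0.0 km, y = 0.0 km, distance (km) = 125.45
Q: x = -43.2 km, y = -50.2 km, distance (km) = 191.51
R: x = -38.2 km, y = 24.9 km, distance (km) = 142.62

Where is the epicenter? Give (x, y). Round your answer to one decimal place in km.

90.0 km east, 87.4 km north

Circle about each station: x² + y² = 125.45²; (x + 43.2)² + (y + 50.2)² = 191.51²; (x + 38.2)² + (y − 24.9)² = 142.62².
Subtracting the P equation from the Q and R equations removes the quadratic terms:
-86.4 x − 100.4 y = -16552.10
-76.4 x + 49.8 y = -2523.51
Solving the 2×2 system: x ≈ 90.0, y ≈ 87.4 km.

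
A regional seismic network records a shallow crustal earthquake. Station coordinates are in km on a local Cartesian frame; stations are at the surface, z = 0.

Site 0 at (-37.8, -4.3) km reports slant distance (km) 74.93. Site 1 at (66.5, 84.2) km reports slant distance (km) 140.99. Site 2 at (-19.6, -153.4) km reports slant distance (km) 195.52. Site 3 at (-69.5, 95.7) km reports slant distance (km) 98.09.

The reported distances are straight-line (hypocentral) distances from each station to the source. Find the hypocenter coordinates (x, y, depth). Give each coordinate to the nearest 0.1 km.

Each station gives a sphere (x−x_i)² + (y−y_i)² + z² = d_i² (stations at z=0).
Subtracting the Site 0 sphere from Site 1 and Site 2: z² cancels, leaving linear equations in x and y:
208.6 x + 177.0 y = -4199.12
36.4 x − 298.2 y = -10145.18
Solving: x ≈ -44.399, y ≈ 28.602 km (keep extra digits for the depth step; rounded: -44.4, 28.6).
Then from the Site 0 sphere: z² = 74.93² − (x + 37.8)² − (y + 4.3)² with x = -44.399, y = 28.602, so z ≈ 66.996 ≈ 67.0 km.

(-44.4, 28.6, 67.0)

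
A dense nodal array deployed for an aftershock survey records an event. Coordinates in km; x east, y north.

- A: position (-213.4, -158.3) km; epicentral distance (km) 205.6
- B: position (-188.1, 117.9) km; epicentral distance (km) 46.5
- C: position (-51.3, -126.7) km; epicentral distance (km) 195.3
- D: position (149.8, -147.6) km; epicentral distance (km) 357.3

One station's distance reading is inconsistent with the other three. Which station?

B

Solve using three stations at a time. Using A, C, D (subtract circle equations pairwise → linear system) gives (x, y) ≈ (-155.0, 39.1).
Distances from that point to each station vs reported:
  A: calculated 205.8 vs reported 205.6 → residual 0.2 km
  B: calculated 85.5 vs reported 46.5 → residual 39.0 km
  C: calculated 195.6 vs reported 195.3 → residual 0.3 km
  D: calculated 357.4 vs reported 357.3 → residual 0.1 km
A, C, D are mutually consistent (residuals ≈ 0); B is off by 39.0 km.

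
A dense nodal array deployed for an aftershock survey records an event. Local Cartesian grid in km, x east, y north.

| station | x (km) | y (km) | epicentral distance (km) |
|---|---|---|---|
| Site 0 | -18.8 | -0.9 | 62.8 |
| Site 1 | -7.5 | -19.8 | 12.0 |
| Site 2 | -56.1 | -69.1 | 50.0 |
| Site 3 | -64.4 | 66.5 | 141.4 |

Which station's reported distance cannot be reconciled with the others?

Solve using three stations at a time. Using Site 0, Site 2, Site 3 (subtract circle equations pairwise → linear system) gives (x, y) ≈ (-6.5, -62.5).
Distances from that point to each station vs reported:
  Site 0: calculated 62.8 vs reported 62.8 → residual 0.0 km
  Site 1: calculated 42.7 vs reported 12.0 → residual 30.7 km
  Site 2: calculated 50.0 vs reported 50.0 → residual 0.0 km
  Site 3: calculated 141.4 vs reported 141.4 → residual 0.0 km
Site 0, Site 2, Site 3 are mutually consistent (residuals ≈ 0); Site 1 is off by 30.7 km.

Site 1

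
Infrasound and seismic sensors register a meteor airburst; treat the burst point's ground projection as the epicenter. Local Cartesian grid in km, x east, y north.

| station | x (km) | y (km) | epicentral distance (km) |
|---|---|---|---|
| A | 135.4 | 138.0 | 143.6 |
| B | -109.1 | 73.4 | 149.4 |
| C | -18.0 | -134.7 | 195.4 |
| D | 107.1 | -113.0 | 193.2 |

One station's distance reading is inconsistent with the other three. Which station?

Solve using three stations at a time. Using A, C, D (subtract circle equations pairwise → linear system) gives (x, y) ≈ (16.5, 57.6).
Distances from that point to each station vs reported:
  A: calculated 143.5 vs reported 143.6 → residual 0.1 km
  B: calculated 126.6 vs reported 149.4 → residual 22.8 km
  C: calculated 195.4 vs reported 195.4 → residual 0.0 km
  D: calculated 193.2 vs reported 193.2 → residual 0.0 km
A, C, D are mutually consistent (residuals ≈ 0); B is off by 22.8 km.

B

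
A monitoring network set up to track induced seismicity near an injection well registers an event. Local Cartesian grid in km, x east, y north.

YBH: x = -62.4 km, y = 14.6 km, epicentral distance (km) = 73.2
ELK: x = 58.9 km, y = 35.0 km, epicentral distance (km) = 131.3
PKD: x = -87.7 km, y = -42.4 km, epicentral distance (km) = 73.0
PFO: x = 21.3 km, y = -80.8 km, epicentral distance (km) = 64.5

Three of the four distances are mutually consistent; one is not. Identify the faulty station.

Solve using three stations at a time. Using YBH, ELK, PFO (subtract circle equations pairwise → linear system) gives (x, y) ≈ (-37.4, -54.2).
Distances from that point to each station vs reported:
  YBH: calculated 73.2 vs reported 73.2 → residual 0.0 km
  ELK: calculated 131.3 vs reported 131.3 → residual 0.0 km
  PKD: calculated 51.6 vs reported 73.0 → residual 21.4 km
  PFO: calculated 64.5 vs reported 64.5 → residual 0.0 km
YBH, ELK, PFO are mutually consistent (residuals ≈ 0); PKD is off by 21.4 km.

PKD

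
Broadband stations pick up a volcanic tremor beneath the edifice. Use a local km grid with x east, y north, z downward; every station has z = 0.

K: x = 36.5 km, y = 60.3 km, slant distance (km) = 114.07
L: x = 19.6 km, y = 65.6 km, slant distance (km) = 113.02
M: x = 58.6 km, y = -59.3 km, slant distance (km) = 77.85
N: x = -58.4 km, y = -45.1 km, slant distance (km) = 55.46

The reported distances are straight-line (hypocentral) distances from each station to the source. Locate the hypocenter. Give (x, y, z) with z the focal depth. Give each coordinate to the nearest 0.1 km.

x ≈ -11.1 km, y ≈ -39.4 km, depth ≈ 28.4 km

Each station gives a sphere (x−x_i)² + (y−y_i)² + z² = d_i² (stations at z=0).
Subtracting the K sphere from L and M: z² cancels, leaving linear equations in x and y:
-33.8 x + 10.6 y = -42.38
44.2 x − 239.2 y = 8933.45
Solving: x ≈ -11.102, y ≈ -39.399 km (keep extra digits for the depth step; rounded: -11.1, -39.4).
Then from the K sphere: z² = 114.07² − (x − 36.5)² − (y − 60.3)² with x = -11.102, y = -39.399, so z ≈ 28.392 ≈ 28.4 km.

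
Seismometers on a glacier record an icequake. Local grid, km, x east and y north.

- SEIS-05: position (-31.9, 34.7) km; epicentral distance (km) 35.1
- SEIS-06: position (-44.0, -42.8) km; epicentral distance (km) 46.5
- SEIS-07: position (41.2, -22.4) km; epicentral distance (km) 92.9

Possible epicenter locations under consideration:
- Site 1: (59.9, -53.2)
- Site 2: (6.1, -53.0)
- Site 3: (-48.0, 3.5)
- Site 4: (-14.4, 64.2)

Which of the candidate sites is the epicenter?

For each candidate, compare |candidate − station| to the reported distance:
Site 1: residuals SEIS-05 92.0, SEIS-06 57.9, SEIS-07 56.9 → max 92.0 km
Site 2: residuals SEIS-05 60.5, SEIS-06 4.6, SEIS-07 46.3 → max 60.5 km
Site 3: residuals SEIS-05 0.0, SEIS-06 0.0, SEIS-07 0.0 → max 0.0 km
Site 4: residuals SEIS-05 0.8, SEIS-06 64.5, SEIS-07 10.0 → max 64.5 km
Only Site 3 has all residuals ≈ 0.

Site 3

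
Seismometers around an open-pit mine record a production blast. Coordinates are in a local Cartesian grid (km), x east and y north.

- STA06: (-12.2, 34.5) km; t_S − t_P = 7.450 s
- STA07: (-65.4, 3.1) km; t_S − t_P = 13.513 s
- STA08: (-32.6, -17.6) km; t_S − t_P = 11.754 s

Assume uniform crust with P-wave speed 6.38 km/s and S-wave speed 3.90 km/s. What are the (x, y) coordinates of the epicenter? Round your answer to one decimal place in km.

Distance from S−P lag: d = Δt · v_P v_S / (v_P − v_S) = Δt · (6.38·3.90)/(6.38−3.90) ≈ 10.0331·Δt.
So d_STA06 = 74.75, d_STA07 = 135.58, d_STA08 = 117.93 km.
Circle about each station: (x + 12.2)² + (y − 34.5)² = 74.75²; (x + 65.4)² + (y − 3.1)² = 135.58²; (x + 32.6)² + (y + 17.6)² = 117.93².
Subtracting the STA06 equation from the STA07 and STA08 equations removes the quadratic terms:
-106.4 x − 62.8 y = -9846.69
-40.8 x − 104.2 y = -8286.49
Solving the 2×2 system: x ≈ 59.3, y ≈ 56.3 km.

59.3 km east, 56.3 km north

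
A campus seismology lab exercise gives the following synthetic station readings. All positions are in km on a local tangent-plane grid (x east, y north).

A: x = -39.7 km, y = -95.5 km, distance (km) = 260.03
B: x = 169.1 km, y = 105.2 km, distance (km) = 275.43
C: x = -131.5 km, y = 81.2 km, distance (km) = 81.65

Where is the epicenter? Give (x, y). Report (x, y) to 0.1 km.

-101.4 km east, 157.1 km north

Circle about each station: (x + 39.7)² + (y + 95.5)² = 260.03²; (x − 169.1)² + (y − 105.2)² = 275.43²; (x + 131.5)² + (y − 81.2)² = 81.65².
Subtracting pairs of circle equations eliminates x²+y² and gives linear equations (the radical axes):
417.6 x + 401.4 y = 20719.43
-183.6 x + 353.4 y = 74138.23
Solving the 2×2 system: x ≈ -101.4, y ≈ 157.1 km.
Check against A (with the unrounded x, y): √((x + 39.7)²+(y + 95.5)²) = 260.03 ≈ 260.03 km. ✓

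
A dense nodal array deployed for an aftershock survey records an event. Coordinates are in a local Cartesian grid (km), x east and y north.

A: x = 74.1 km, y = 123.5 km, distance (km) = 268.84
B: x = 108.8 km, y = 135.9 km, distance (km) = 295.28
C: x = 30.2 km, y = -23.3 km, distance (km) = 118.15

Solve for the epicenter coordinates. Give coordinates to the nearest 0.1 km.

Circle about each station: (x − 74.1)² + (y − 123.5)² = 268.84²; (x − 108.8)² + (y − 135.9)² = 295.28²; (x − 30.2)² + (y + 23.3)² = 118.15².
Subtracting the A equation from the B and C equations removes the quadratic terms:
69.4 x + 24.8 y = -5352.14
-87.8 x − 293.6 y = 39027.39
Solving the 2×2 system: x ≈ -33.2, y ≈ -123.0 km.

x ≈ -33.2 km, y ≈ -123.0 km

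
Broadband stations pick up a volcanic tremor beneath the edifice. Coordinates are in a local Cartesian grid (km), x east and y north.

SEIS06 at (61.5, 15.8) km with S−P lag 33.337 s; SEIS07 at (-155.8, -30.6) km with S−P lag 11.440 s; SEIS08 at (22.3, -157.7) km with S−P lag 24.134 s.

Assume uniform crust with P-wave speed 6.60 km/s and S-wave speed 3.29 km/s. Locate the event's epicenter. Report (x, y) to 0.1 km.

Distance from S−P lag: d = Δt · v_P v_S / (v_P − v_S) = Δt · (6.60·3.29)/(6.60−3.29) ≈ 6.5601·Δt.
So d_SEIS06 = 218.69, d_SEIS07 = 75.05, d_SEIS08 = 158.32 km.
Circle about each station: (x − 61.5)² + (y − 15.8)² = 218.69²; (x + 155.8)² + (y + 30.6)² = 75.05²; (x − 22.3)² + (y + 157.7)² = 158.32².
Subtracting pairs of circle equations eliminates x²+y² and gives linear equations (the radical axes):
-434.6 x − 92.8 y = 63370.92
-78.4 x − 347.0 y = 44094.78
Solving the 2×2 system: x ≈ -124.7, y ≈ -98.9 km.

-124.7 km east, -98.9 km north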